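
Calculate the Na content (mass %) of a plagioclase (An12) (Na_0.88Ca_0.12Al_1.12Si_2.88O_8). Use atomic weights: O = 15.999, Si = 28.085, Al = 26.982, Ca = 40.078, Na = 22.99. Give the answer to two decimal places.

7.66 mass %

Formula mass = 0.88*22.99 + 0.12*40.078 + 1.12*26.982 + 2.88*28.085 + 8*15.999 = 264.137 g/mol, of which 20.231 g is Na.
So Na makes up 20.231/264.137 = 0.0766 of the mass, i.e. 7.66%.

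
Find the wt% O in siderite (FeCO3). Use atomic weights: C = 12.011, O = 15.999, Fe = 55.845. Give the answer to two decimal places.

41.43 mass %

Formula mass = 1*55.845 + 1*12.011 + 3*15.999 = 115.853 g/mol, of which 47.997 g is O.
So O makes up 47.997/115.853 = 0.4143 of the mass, i.e. 41.43%.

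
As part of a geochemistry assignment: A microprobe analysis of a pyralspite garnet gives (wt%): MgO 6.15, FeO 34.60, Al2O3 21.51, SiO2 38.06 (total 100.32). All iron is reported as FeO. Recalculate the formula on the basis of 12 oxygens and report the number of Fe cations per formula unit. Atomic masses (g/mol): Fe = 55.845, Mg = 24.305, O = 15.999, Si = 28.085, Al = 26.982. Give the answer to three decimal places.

MgO (M=40.304): mol = 0.15259; Mg = 0.15259, O = 0.15259.
FeO (M=71.844): mol = 0.48160; Fe = 0.48160, O = 0.48160.
Al2O3 (M=101.961): mol = 0.21096; Al = 0.42192, O = 0.63288.
SiO2 (M=60.083): mol = 0.63346; Si = 0.63346, O = 1.26692.
ΣO = 2.53399; factor = 12/ΣO = 4.73561.
Fe apfu = 0.48160 × 4.73561 = 2.281.

2.281 Fe apfu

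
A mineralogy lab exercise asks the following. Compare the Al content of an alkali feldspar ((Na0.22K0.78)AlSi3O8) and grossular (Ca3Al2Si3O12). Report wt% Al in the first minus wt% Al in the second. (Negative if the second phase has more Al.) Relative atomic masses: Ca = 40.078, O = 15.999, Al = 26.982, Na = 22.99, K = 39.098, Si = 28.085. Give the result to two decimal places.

Al in (Na0.22K0.78)AlSi3O8: molar mass 274.783 g/mol; 1×26.982 = 26.982 g → 9.82 wt%.
Al in Ca3Al2Si3O12: molar mass 450.441 g/mol; 2×26.982 = 53.964 g → 11.98 wt%.
Difference = 9.82 − 11.98 = -2.16 percentage points.

-2.16 percentage points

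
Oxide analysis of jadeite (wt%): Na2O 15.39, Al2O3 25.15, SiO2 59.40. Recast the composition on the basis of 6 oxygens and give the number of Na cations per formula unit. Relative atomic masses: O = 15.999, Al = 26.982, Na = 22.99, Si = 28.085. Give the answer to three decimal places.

1.005 Na apfu

15.39 wt% Na2O ÷ 61.979 g/mol = 0.24831 mol, giving 0.49662 Na and 0.24831 O.
25.15 wt% Al2O3 ÷ 101.961 g/mol = 0.24666 mol, giving 0.49332 Al and 0.73998 O.
59.40 wt% SiO2 ÷ 60.083 g/mol = 0.98863 mol, giving 0.98863 Si and 1.97726 O.
Oxygen sums to 2.96555; scaling by 6/2.96555 = 2.02323 puts the formula on 6 O.
Na: 0.49662 × 2.02323 = 1.005 atoms per formula unit.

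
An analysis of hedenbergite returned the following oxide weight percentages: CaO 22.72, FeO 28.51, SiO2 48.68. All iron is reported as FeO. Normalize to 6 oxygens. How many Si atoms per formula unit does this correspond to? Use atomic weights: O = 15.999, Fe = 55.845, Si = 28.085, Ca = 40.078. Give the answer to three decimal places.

CaO: 22.72/56.077 = 0.40516 mol → 0.40516 mol Ca, 0.40516 mol O.
FeO: 28.51/71.844 = 0.39683 mol → 0.39683 mol Fe, 0.39683 mol O.
SiO2: 48.68/60.083 = 0.81021 mol → 0.81021 mol Si, 1.62042 mol O.
Total oxygen = 2.42241 mol. Normalization factor = 6/2.42241 = 2.47687.
Si per 6 O = 0.81021 × 2.47687 = 2.007.

2.007 Si apfu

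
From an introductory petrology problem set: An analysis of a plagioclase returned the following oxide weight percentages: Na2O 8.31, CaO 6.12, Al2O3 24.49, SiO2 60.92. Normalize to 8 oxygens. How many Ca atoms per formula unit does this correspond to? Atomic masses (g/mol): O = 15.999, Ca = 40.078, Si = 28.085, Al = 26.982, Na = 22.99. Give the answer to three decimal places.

0.292 Ca apfu

Na2O (M=61.979): mol = 0.13408; Na = 0.26816, O = 0.13408.
CaO (M=56.077): mol = 0.10914; Ca = 0.10914, O = 0.10914.
Al2O3 (M=101.961): mol = 0.24019; Al = 0.48038, O = 0.72057.
SiO2 (M=60.083): mol = 1.01393; Si = 1.01393, O = 2.02786.
ΣO = 2.99165; factor = 8/ΣO = 2.67411.
Ca apfu = 0.10914 × 2.67411 = 0.292.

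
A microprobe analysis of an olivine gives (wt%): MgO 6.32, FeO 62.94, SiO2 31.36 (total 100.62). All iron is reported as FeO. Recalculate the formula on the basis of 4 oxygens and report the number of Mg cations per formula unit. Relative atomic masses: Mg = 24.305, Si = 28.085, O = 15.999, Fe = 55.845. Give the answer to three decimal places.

0.302 Mg apfu

MgO (M=40.304): mol = 0.15681; Mg = 0.15681, O = 0.15681.
FeO (M=71.844): mol = 0.87606; Fe = 0.87606, O = 0.87606.
SiO2 (M=60.083): mol = 0.52194; Si = 0.52194, O = 1.04388.
ΣO = 2.07675; factor = 4/ΣO = 1.92609.
Mg apfu = 0.15681 × 1.92609 = 0.302.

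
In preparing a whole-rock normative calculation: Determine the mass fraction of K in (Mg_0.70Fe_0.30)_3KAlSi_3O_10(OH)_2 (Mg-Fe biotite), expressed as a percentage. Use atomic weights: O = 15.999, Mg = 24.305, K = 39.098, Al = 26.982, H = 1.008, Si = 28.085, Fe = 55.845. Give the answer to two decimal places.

8.77 mass %

M((Mg_0.70Fe_0.30)_3KAlSi_3O_10(OH)_2) = 445.640 g/mol.
K contributes 1 × 39.098 = 39.098 g per mole.
39.098/445.640 = 0.0877 → 8.77%.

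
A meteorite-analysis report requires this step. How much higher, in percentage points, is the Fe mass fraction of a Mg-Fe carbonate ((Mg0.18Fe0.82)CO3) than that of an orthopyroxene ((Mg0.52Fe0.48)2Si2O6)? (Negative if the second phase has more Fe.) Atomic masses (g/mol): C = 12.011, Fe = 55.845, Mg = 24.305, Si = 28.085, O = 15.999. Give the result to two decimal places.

18.36 percentage points

M((Mg0.18Fe0.82)CO3) = 110.176 g/mol, so wt% Fe = 45.793/110.176 × 100 = 41.56%.
M((Mg0.52Fe0.48)2Si2O6) = 231.052 g/mol, so wt% Fe = 53.611/231.052 × 100 = 23.20%.
41.56 − 23.20 = 18.36 pp.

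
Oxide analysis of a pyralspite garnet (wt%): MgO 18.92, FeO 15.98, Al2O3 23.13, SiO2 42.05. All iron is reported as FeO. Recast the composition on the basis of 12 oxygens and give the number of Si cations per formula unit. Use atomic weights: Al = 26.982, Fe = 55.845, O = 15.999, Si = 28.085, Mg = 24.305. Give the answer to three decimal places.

3.030 Si apfu

MgO: 18.92/40.304 = 0.46943 mol → 0.46943 mol Mg, 0.46943 mol O.
FeO: 15.98/71.844 = 0.22243 mol → 0.22243 mol Fe, 0.22243 mol O.
Al2O3: 23.13/101.961 = 0.22685 mol → 0.45370 mol Al, 0.68055 mol O.
SiO2: 42.05/60.083 = 0.69987 mol → 0.69987 mol Si, 1.39974 mol O.
Total oxygen = 2.77215 mol. Normalization factor = 12/2.77215 = 4.32877.
Si per 12 O = 0.69987 × 4.32877 = 3.030.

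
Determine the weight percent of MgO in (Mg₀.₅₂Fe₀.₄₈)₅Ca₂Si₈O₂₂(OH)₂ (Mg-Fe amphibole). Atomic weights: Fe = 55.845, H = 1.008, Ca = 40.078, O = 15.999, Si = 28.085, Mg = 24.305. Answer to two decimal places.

11.80 wt%

Formula mass = 888.049 g/mol.
2.60 Mg → 2.6000 mol MgO per formula unit; M(MgO) = 40.304, so MgO mass = 104.790 g.
104.790/888.049 × 100 = 11.80 wt%.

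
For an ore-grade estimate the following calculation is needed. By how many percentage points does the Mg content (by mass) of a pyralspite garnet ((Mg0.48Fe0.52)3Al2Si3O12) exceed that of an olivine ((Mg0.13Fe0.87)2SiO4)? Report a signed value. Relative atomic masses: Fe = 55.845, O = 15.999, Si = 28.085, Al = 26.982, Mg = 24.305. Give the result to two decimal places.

4.51 percentage points

M((Mg0.48Fe0.52)3Al2Si3O12) = 452.324 g/mol, so wt% Mg = 34.999/452.324 × 100 = 7.74%.
M((Mg0.13Fe0.87)2SiO4) = 195.571 g/mol, so wt% Mg = 6.319/195.571 × 100 = 3.23%.
7.74 − 3.23 = 4.51 pp.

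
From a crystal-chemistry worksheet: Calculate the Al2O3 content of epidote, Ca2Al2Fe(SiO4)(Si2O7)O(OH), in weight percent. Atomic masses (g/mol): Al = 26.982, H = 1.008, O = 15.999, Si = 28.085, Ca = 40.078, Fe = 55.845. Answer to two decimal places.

M(Ca2Al2Fe(SiO4)(Si2O7)O(OH)) = 483.215 g/mol; M(Al2O3) = 101.961 g/mol.
Moles Al2O3 per formula unit = 2 Al ÷ 2 = 1.0000.
Al2O3 fraction = (1.0000 × 101.961) / 483.215 = 101.961/483.215 = 0.2110.

21.10 wt%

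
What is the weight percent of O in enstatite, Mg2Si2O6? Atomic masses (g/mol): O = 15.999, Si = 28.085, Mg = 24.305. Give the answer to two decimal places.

Molar mass of Mg2Si2O6: 2×24.305 + 2×28.085 + 6×15.999 = 200.774 g/mol.
Mass of O per formula unit: 6 × 15.999 = 95.994 g.
Weight fraction O = 95.994 / 200.774 = 0.4781.

47.81 weight percent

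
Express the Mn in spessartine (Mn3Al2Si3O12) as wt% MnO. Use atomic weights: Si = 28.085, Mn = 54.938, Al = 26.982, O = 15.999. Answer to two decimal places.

Molar mass of Mn3Al2Si3O12 = 3×54.938 + 2×26.982 + 3×28.085 + 12×15.999 = 495.021 g/mol.
Each formula unit contains 3 Mn, equivalent to 3/1 = 3.0000 mol MnO.
M(MnO) = 1×54.938 + 1×15.999 = 70.937 g/mol.
Mass of MnO per formula unit = 3.0000 × 70.937 = 212.811 g.
MnO wt% = 212.811 / 495.021 × 100 = 42.99%.

42.99 wt%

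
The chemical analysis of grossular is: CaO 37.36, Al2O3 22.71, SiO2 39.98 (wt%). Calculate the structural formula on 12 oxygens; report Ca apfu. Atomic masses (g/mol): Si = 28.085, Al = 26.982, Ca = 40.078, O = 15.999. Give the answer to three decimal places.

3.000 Ca apfu

37.36 wt% CaO ÷ 56.077 g/mol = 0.66623 mol, giving 0.66623 Ca and 0.66623 O.
22.71 wt% Al2O3 ÷ 101.961 g/mol = 0.22273 mol, giving 0.44546 Al and 0.66819 O.
39.98 wt% SiO2 ÷ 60.083 g/mol = 0.66541 mol, giving 0.66541 Si and 1.33082 O.
Oxygen sums to 2.66524; scaling by 12/2.66524 = 4.50241 puts the formula on 12 O.
Ca: 0.66623 × 4.50241 = 3.000 atoms per formula unit.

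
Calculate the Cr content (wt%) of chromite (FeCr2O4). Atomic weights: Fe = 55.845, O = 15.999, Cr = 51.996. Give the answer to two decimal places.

Formula mass = 1·55.845 + 2·51.996 + 4·15.999 = 223.833 g/mol, of which 103.992 g is Cr.
So Cr makes up 103.992/223.833 = 0.4646 of the mass, i.e. 46.46%.

46.46 wt%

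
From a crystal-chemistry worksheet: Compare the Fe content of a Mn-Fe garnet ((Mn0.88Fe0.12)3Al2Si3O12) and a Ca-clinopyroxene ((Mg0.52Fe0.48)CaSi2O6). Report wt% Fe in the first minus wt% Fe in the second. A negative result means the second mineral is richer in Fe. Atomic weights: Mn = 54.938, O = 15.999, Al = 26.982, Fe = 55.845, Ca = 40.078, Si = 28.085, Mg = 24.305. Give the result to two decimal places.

-7.51 percentage points

M((Mn0.88Fe0.12)3Al2Si3O12) = 495.348 g/mol, so wt% Fe = 20.104/495.348 × 100 = 4.06%.
M((Mg0.52Fe0.48)CaSi2O6) = 231.686 g/mol, so wt% Fe = 26.806/231.686 × 100 = 11.57%.
4.06 − 11.57 = -7.51 pp.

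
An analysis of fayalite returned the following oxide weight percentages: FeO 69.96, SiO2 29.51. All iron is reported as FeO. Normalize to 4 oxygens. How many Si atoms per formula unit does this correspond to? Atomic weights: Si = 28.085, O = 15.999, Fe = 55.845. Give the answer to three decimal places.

FeO (M=71.844): mol = 0.97378; Fe = 0.97378, O = 0.97378.
SiO2 (M=60.083): mol = 0.49115; Si = 0.49115, O = 0.98230.
ΣO = 1.95608; factor = 4/ΣO = 2.04491.
Si apfu = 0.49115 × 2.04491 = 1.004.

1.004 Si apfu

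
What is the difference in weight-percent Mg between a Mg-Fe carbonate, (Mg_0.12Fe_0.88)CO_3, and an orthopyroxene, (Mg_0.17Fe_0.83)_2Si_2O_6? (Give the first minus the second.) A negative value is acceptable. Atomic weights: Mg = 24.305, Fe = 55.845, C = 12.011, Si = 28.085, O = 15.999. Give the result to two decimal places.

Mg in (Mg_0.12Fe_0.88)CO_3: molar mass 112.068 g/mol; 0.12×24.305 = 2.917 g → 2.60 wt%.
Mg in (Mg_0.17Fe_0.83)_2Si_2O_6: molar mass 253.130 g/mol; 0.34×24.305 = 8.264 g → 3.26 wt%.
Difference = 2.60 − 3.26 = -0.66 percentage points.

-0.66 percentage points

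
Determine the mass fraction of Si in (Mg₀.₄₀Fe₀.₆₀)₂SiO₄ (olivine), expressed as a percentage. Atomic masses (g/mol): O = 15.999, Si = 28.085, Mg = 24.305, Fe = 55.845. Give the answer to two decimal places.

15.73 wt%

M((Mg₀.₄₀Fe₀.₆₀)₂SiO₄) = 178.539 g/mol.
Si contributes 1 × 28.085 = 28.085 g per mole.
28.085/178.539 = 0.1573 → 15.73%.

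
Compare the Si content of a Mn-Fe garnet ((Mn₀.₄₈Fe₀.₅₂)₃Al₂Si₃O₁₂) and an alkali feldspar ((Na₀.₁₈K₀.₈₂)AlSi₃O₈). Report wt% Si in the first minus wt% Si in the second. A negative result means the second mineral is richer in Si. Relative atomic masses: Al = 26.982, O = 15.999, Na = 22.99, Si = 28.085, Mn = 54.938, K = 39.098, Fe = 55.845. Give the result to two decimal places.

First mineral: 84.255 g Si in 496.436 g formula = 16.97 wt% Si.
Second mineral: 84.255 g Si in 275.428 g formula = 30.59 wt% Si.
16.97% − 30.59% gives a difference of -13.62 percentage points.

-13.62 percentage points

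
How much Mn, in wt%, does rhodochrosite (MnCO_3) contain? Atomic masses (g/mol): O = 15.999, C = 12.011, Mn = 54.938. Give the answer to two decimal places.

47.79 wt%

Molar mass of MnCO_3: 1*54.938 + 1*12.011 + 3*15.999 = 114.946 g/mol.
Mass of Mn per formula unit: 1 × 54.938 = 54.938 g.
Weight fraction Mn = 54.938 / 114.946 = 0.4779.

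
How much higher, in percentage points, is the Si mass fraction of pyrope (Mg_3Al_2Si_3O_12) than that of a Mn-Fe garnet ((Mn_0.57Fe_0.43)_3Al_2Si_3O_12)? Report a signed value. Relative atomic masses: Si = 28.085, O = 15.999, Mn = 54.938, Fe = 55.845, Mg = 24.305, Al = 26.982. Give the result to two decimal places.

3.92 percentage points

Si in Mg_3Al_2Si_3O_12: molar mass 403.122 g/mol; 3×28.085 = 84.255 g → 20.90 wt%.
Si in (Mn_0.57Fe_0.43)_3Al_2Si_3O_12: molar mass 496.191 g/mol; 3×28.085 = 84.255 g → 16.98 wt%.
Difference = 20.90 − 16.98 = 3.92 percentage points.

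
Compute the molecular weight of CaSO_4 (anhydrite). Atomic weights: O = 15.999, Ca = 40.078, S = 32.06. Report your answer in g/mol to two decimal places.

136.13 g/mol

The formula mass is the sum 1×40.078 + 1×32.06 + 4×15.999.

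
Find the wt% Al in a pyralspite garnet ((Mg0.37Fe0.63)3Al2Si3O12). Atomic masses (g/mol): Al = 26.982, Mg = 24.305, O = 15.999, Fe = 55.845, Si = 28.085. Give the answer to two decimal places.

Molar mass of (Mg0.37Fe0.63)3Al2Si3O12: 1.11·24.305 + 1.89·55.845 + 2·26.982 + 3·28.085 + 12·15.999 = 462.733 g/mol.
Mass of Al per formula unit: 2 × 26.982 = 53.964 g.
Weight fraction Al = 53.964 / 462.733 = 0.1166.

11.66 mass %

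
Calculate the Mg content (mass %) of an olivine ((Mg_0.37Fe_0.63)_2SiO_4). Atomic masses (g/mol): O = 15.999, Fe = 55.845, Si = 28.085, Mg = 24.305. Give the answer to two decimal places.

9.97 mass %

M((Mg_0.37Fe_0.63)_2SiO_4) = 180.431 g/mol.
Mg contributes 0.74 × 24.305 = 17.986 g per mole.
17.986/180.431 = 0.0997 → 9.97%.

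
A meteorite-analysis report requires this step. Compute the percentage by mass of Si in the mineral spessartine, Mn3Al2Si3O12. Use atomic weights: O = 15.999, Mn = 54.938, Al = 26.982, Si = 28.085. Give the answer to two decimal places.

17.02 mass %

Formula mass = 3×54.938 + 2×26.982 + 3×28.085 + 12×15.999 = 495.021 g/mol, of which 84.255 g is Si.
So Si makes up 84.255/495.021 = 0.1702 of the mass, i.e. 17.02%.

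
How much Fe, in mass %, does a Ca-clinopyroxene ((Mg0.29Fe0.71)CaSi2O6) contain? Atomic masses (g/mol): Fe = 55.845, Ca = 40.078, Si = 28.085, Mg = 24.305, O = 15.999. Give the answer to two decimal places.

M((Mg0.29Fe0.71)CaSi2O6) = 238.940 g/mol.
Fe contributes 0.71 × 55.845 = 39.650 g per mole.
39.650/238.940 = 0.1659 → 16.59%.

16.59 mass %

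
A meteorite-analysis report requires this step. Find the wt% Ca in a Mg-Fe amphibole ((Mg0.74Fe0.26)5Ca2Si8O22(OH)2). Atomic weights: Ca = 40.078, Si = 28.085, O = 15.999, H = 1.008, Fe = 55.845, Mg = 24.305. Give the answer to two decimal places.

Molar mass of (Mg0.74Fe0.26)5Ca2Si8O22(OH)2: 3.70*24.305 + 1.30*55.845 + 2*40.078 + 8*28.085 + 24*15.999 + 2*1.008 = 853.355 g/mol.
Mass of Ca per formula unit: 2 × 40.078 = 80.156 g.
Weight fraction Ca = 80.156 / 853.355 = 0.0939.

9.39 weight percent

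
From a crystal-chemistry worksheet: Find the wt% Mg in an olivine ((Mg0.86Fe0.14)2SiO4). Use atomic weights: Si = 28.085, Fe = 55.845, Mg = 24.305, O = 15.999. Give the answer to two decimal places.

Formula mass = 1.72*24.305 + 0.28*55.845 + 1*28.085 + 4*15.999 = 149.522 g/mol, of which 41.805 g is Mg.
So Mg makes up 41.805/149.522 = 0.2796 of the mass, i.e. 27.96%.

27.96 wt%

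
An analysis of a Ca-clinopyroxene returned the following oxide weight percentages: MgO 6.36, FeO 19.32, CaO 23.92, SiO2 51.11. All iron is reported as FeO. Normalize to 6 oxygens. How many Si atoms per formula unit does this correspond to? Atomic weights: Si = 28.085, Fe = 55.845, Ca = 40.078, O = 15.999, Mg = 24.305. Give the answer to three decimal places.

MgO (M=40.304): mol = 0.15780; Mg = 0.15780, O = 0.15780.
FeO (M=71.844): mol = 0.26892; Fe = 0.26892, O = 0.26892.
CaO (M=56.077): mol = 0.42656; Ca = 0.42656, O = 0.42656.
SiO2 (M=60.083): mol = 0.85066; Si = 0.85066, O = 1.70132.
ΣO = 2.55460; factor = 6/ΣO = 2.34870.
Si apfu = 0.85066 × 2.34870 = 1.998.

1.998 Si apfu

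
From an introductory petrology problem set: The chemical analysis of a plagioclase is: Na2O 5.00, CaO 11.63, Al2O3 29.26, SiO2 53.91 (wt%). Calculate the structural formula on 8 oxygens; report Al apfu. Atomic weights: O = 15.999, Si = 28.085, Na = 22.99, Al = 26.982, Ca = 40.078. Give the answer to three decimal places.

5.00 wt% Na2O ÷ 61.979 g/mol = 0.08067 mol, giving 0.16134 Na and 0.08067 O.
11.63 wt% CaO ÷ 56.077 g/mol = 0.20739 mol, giving 0.20739 Ca and 0.20739 O.
29.26 wt% Al2O3 ÷ 101.961 g/mol = 0.28697 mol, giving 0.57394 Al and 0.86091 O.
53.91 wt% SiO2 ÷ 60.083 g/mol = 0.89726 mol, giving 0.89726 Si and 1.79452 O.
Oxygen sums to 2.94349; scaling by 8/2.94349 = 2.71786 puts the formula on 8 O.
Al: 0.57394 × 2.71786 = 1.560 atoms per formula unit.

1.560 Al apfu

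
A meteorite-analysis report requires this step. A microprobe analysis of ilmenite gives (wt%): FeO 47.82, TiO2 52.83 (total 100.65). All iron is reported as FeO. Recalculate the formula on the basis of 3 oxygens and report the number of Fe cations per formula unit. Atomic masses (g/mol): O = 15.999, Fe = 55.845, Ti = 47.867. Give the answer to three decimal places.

FeO (M=71.844): mol = 0.66561; Fe = 0.66561, O = 0.66561.
TiO2 (M=79.865): mol = 0.66149; Ti = 0.66149, O = 1.32298.
ΣO = 1.98859; factor = 3/ΣO = 1.50861.
Fe apfu = 0.66561 × 1.50861 = 1.004.

1.004 Fe apfu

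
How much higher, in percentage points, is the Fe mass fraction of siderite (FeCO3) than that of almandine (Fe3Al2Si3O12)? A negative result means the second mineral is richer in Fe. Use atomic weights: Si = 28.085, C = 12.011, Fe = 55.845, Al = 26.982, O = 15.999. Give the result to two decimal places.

14.54 percentage points

Fe in FeCO3: molar mass 115.853 g/mol; 1×55.845 = 55.845 g → 48.20 wt%.
Fe in Fe3Al2Si3O12: molar mass 497.742 g/mol; 3×55.845 = 167.535 g → 33.66 wt%.
Difference = 48.20 − 33.66 = 14.54 percentage points.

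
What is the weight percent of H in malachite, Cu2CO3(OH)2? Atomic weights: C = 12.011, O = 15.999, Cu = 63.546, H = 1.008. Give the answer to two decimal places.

Formula mass = 2*63.546 + 1*12.011 + 5*15.999 + 2*1.008 = 221.114 g/mol, of which 2.016 g is H.
So H makes up 2.016/221.114 = 0.0091 of the mass, i.e. 0.91%.

0.91 weight percent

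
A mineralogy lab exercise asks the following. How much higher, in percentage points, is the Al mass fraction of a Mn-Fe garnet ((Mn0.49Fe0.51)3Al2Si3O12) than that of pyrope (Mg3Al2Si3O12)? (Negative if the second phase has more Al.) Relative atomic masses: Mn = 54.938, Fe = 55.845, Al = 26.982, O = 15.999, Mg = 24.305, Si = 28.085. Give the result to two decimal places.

Al in (Mn0.49Fe0.51)3Al2Si3O12: molar mass 496.409 g/mol; 2×26.982 = 53.964 g → 10.87 wt%.
Al in Mg3Al2Si3O12: molar mass 403.122 g/mol; 2×26.982 = 53.964 g → 13.39 wt%.
Difference = 10.87 − 13.39 = -2.52 percentage points.

-2.52 percentage points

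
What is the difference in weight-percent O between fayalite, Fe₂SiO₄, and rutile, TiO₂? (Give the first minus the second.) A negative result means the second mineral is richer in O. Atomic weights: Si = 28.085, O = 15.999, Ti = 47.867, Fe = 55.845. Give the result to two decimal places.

-8.66 percentage points

M(Fe₂SiO₄) = 203.771 g/mol, so wt% O = 63.996/203.771 × 100 = 31.41%.
M(TiO₂) = 79.865 g/mol, so wt% O = 31.998/79.865 × 100 = 40.07%.
31.41 − 40.07 = -8.66 pp.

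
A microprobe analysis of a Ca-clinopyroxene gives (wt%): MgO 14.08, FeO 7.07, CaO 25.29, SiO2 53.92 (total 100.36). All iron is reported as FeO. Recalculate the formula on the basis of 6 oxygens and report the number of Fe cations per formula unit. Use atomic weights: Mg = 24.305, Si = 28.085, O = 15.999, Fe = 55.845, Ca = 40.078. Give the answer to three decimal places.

0.219 Fe apfu

MgO: 14.08/40.304 = 0.34934 mol → 0.34934 mol Mg, 0.34934 mol O.
FeO: 7.07/71.844 = 0.09841 mol → 0.09841 mol Fe, 0.09841 mol O.
CaO: 25.29/56.077 = 0.45099 mol → 0.45099 mol Ca, 0.45099 mol O.
SiO2: 53.92/60.083 = 0.89743 mol → 0.89743 mol Si, 1.79486 mol O.
Total oxygen = 2.69360 mol. Normalization factor = 6/2.69360 = 2.22750.
Fe per 6 O = 0.09841 × 2.22750 = 0.219.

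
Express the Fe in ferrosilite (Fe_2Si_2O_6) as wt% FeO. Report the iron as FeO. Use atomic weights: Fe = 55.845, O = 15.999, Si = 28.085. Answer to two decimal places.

54.46 wt%

M(Fe_2Si_2O_6) = 263.854 g/mol; M(FeO) = 71.844 g/mol.
Moles FeO per formula unit = 2 Fe ÷ 1 = 2.0000.
FeO fraction = (2.0000 × 71.844) / 263.854 = 143.688/263.854 = 0.5446.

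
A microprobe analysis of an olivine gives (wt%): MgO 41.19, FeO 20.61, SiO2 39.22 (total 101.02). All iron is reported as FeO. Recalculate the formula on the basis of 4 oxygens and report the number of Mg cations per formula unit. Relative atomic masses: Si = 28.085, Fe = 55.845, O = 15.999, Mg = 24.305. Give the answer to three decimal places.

MgO (M=40.304): mol = 1.02198; Mg = 1.02198, O = 1.02198.
FeO (M=71.844): mol = 0.28687; Fe = 0.28687, O = 0.28687.
SiO2 (M=60.083): mol = 0.65276; Si = 0.65276, O = 1.30552.
ΣO = 2.61437; factor = 4/ΣO = 1.53001.
Mg apfu = 1.02198 × 1.53001 = 1.564.

1.564 Mg apfu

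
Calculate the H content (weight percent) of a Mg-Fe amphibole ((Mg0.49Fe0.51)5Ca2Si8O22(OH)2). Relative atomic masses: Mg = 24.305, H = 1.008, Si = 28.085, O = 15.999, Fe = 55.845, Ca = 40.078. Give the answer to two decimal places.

0.23 weight percent

Formula mass = 2.45·24.305 + 2.55·55.845 + 2·40.078 + 8·28.085 + 24·15.999 + 2·1.008 = 892.780 g/mol, of which 2.016 g is H.
So H makes up 2.016/892.780 = 0.0023 of the mass, i.e. 0.23%.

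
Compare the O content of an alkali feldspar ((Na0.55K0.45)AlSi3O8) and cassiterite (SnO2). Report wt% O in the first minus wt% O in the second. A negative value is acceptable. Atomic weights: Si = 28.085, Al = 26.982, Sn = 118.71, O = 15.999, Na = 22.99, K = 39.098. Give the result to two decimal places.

M((Na0.55K0.45)AlSi3O8) = 269.468 g/mol, so wt% O = 127.992/269.468 × 100 = 47.50%.
M(SnO2) = 150.708 g/mol, so wt% O = 31.998/150.708 × 100 = 21.23%.
47.50 − 21.23 = 26.27 pp.

26.27 percentage points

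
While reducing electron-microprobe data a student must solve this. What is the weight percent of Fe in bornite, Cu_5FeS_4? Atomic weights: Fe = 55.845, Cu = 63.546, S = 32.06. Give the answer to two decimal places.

Molar mass of Cu_5FeS_4: 5×63.546 + 1×55.845 + 4×32.06 = 501.815 g/mol.
Mass of Fe per formula unit: 1 × 55.845 = 55.845 g.
Weight fraction Fe = 55.845 / 501.815 = 0.1113.

11.13 mass %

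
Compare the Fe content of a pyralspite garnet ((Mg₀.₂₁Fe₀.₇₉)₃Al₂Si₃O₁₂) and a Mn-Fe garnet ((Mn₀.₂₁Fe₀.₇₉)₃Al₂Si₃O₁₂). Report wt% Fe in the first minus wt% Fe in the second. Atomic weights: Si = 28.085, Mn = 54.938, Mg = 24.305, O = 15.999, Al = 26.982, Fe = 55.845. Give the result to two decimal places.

1.08 percentage points

First mineral: 132.353 g Fe in 477.872 g formula = 27.70 wt% Fe.
Second mineral: 132.353 g Fe in 497.171 g formula = 26.62 wt% Fe.
27.70% − 26.62% gives a difference of 1.08 percentage points.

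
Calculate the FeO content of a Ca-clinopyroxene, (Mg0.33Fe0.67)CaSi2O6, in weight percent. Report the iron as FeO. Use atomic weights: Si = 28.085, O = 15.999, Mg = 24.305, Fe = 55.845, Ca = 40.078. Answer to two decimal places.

Formula mass = 237.679 g/mol.
0.67 Fe → 0.6700 mol FeO per formula unit; M(FeO) = 71.844, so FeO mass = 48.135 g.
48.135/237.679 × 100 = 20.25 wt%.

20.25 wt%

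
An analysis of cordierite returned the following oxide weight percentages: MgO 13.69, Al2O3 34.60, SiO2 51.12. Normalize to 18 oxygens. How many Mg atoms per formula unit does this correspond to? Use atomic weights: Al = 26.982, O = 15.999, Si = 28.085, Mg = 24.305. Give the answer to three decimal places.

MgO (M=40.304): mol = 0.33967; Mg = 0.33967, O = 0.33967.
Al2O3 (M=101.961): mol = 0.33935; Al = 0.67870, O = 1.01805.
SiO2 (M=60.083): mol = 0.85082; Si = 0.85082, O = 1.70164.
ΣO = 3.05936; factor = 18/ΣO = 5.88358.
Mg apfu = 0.33967 × 5.88358 = 1.998.

1.998 Mg apfu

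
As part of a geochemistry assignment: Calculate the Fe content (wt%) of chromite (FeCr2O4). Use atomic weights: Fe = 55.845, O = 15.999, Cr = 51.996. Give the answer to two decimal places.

M(FeCr2O4) = 223.833 g/mol.
Fe contributes 1 × 55.845 = 55.845 g per mole.
55.845/223.833 = 0.2495 → 24.95%.

24.95 wt%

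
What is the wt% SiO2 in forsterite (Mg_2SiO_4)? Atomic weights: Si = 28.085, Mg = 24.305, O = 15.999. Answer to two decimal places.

42.71 wt%

M(Mg_2SiO_4) = 140.691 g/mol; M(SiO2) = 60.083 g/mol.
Moles SiO2 per formula unit = 1 Si ÷ 1 = 1.0000.
SiO2 fraction = (1.0000 × 60.083) / 140.691 = 60.083/140.691 = 0.4271.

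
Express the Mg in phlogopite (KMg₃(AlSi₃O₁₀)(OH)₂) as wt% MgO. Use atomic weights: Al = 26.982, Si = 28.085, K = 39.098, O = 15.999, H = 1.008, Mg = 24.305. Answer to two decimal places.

Formula mass = 417.254 g/mol.
3 Mg → 3.0000 mol MgO per formula unit; M(MgO) = 40.304, so MgO mass = 120.912 g.
120.912/417.254 × 100 = 28.98 wt%.

28.98 wt%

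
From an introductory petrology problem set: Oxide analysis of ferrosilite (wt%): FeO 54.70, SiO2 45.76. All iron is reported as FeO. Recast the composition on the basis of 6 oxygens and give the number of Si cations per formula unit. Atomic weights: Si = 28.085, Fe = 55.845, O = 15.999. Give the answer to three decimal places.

2.000 Si apfu

FeO: 54.70/71.844 = 0.76137 mol → 0.76137 mol Fe, 0.76137 mol O.
SiO2: 45.76/60.083 = 0.76161 mol → 0.76161 mol Si, 1.52322 mol O.
Total oxygen = 2.28459 mol. Normalization factor = 6/2.28459 = 2.62629.
Si per 6 O = 0.76161 × 2.62629 = 2.000.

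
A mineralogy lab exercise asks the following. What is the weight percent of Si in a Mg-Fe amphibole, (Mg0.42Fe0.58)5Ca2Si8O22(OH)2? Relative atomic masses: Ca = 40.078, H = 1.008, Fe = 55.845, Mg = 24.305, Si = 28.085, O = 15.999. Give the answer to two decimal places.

Molar mass of (Mg0.42Fe0.58)5Ca2Si8O22(OH)2: 2.10*24.305 + 2.90*55.845 + 2*40.078 + 8*28.085 + 24*15.999 + 2*1.008 = 903.819 g/mol.
Mass of Si per formula unit: 8 × 28.085 = 224.680 g.
Weight fraction Si = 224.680 / 903.819 = 0.2486.

24.86 mass %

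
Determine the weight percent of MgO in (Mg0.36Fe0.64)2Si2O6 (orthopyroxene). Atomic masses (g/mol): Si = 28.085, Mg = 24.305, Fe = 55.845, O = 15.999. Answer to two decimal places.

12.03 wt%

M((Mg0.36Fe0.64)2Si2O6) = 241.145 g/mol; M(MgO) = 40.304 g/mol.
Moles MgO per formula unit = 0.72 Mg ÷ 1 = 0.7200.
MgO fraction = (0.7200 × 40.304) / 241.145 = 29.019/241.145 = 0.1203.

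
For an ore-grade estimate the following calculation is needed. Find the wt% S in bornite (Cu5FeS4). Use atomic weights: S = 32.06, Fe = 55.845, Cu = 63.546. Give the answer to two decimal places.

25.56 wt%

Molar mass of Cu5FeS4: 5*63.546 + 1*55.845 + 4*32.06 = 501.815 g/mol.
Mass of S per formula unit: 4 × 32.06 = 128.240 g.
Weight fraction S = 128.240 / 501.815 = 0.2556.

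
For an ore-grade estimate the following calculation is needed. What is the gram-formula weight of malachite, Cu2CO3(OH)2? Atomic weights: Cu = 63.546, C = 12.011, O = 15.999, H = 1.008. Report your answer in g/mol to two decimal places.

M = 2·63.546 + 1·12.011 + 5·15.999 + 2·1.008

221.11 g/mol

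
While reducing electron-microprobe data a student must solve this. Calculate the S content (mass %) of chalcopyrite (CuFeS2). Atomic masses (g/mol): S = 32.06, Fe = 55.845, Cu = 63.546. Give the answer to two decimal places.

M(CuFeS2) = 183.511 g/mol.
S contributes 2 × 32.06 = 64.120 g per mole.
64.120/183.511 = 0.3494 → 34.94%.

34.94 mass %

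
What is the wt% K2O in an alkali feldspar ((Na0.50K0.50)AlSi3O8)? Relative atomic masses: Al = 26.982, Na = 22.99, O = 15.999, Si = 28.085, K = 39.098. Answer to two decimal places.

8.71 wt%

Molar mass of (Na0.50K0.50)AlSi3O8 = 0.50×22.99 + 0.50×39.098 + 1×26.982 + 3×28.085 + 8×15.999 = 270.273 g/mol.
Each formula unit contains 0.50 K, equivalent to 0.50/2 = 0.2500 mol K2O.
M(K2O) = 2×39.098 + 1×15.999 = 94.195 g/mol.
Mass of K2O per formula unit = 0.2500 × 94.195 = 23.549 g.
K2O wt% = 23.549 / 270.273 × 100 = 8.71%.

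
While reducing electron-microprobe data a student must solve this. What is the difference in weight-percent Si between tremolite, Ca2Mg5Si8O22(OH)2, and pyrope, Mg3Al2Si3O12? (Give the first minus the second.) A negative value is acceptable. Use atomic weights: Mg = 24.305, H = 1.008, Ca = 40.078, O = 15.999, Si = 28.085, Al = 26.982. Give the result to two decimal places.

First mineral: 224.680 g Si in 812.353 g formula = 27.66 wt% Si.
Second mineral: 84.255 g Si in 403.122 g formula = 20.90 wt% Si.
27.66% − 20.90% gives a difference of 6.76 percentage points.

6.76 percentage points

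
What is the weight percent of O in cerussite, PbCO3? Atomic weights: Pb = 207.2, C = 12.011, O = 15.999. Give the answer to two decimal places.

M(PbCO3) = 267.208 g/mol.
O contributes 3 × 15.999 = 47.997 g per mole.
47.997/267.208 = 0.1796 → 17.96%.

17.96 mass %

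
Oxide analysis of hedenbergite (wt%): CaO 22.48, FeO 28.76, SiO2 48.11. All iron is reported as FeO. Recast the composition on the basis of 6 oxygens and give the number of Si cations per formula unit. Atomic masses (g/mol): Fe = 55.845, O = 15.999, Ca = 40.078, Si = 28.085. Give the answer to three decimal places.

CaO (M=56.077): mol = 0.40088; Ca = 0.40088, O = 0.40088.
FeO (M=71.844): mol = 0.40031; Fe = 0.40031, O = 0.40031.
SiO2 (M=60.083): mol = 0.80073; Si = 0.80073, O = 1.60146.
ΣO = 2.40265; factor = 6/ΣO = 2.49724.
Si apfu = 0.80073 × 2.49724 = 2.000.

2.000 Si apfu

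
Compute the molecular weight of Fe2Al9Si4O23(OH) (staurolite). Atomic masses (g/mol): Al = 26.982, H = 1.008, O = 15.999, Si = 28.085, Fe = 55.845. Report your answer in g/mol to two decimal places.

851.85 g/mol

M = 2*55.845 + 9*26.982 + 4*28.085 + 24*15.999 + 1*1.008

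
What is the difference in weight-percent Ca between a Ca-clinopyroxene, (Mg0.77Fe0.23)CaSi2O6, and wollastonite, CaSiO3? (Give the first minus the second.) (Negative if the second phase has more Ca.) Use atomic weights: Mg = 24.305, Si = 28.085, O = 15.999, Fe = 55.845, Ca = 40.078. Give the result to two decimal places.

-16.59 percentage points

First mineral: 40.078 g Ca in 223.801 g formula = 17.91 wt% Ca.
Second mineral: 40.078 g Ca in 116.160 g formula = 34.50 wt% Ca.
17.91% − 34.50% gives a difference of -16.59 percentage points.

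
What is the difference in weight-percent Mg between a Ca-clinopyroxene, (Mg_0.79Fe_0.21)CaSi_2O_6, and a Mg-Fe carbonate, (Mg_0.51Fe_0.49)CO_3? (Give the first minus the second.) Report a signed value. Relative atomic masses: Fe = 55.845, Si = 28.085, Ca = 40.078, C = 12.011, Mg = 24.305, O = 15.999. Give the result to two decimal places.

-3.82 percentage points

M((Mg_0.79Fe_0.21)CaSi_2O_6) = 223.170 g/mol, so wt% Mg = 19.201/223.170 × 100 = 8.60%.
M((Mg_0.51Fe_0.49)CO_3) = 99.768 g/mol, so wt% Mg = 12.396/99.768 × 100 = 12.42%.
8.60 − 12.42 = -3.82 pp.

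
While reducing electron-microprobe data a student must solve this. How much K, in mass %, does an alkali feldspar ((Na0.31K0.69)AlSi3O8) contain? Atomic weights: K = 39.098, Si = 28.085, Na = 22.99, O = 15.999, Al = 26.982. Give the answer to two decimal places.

9.87 mass %

Molar mass of (Na0.31K0.69)AlSi3O8: 0.31·22.99 + 0.69·39.098 + 1·26.982 + 3·28.085 + 8·15.999 = 273.334 g/mol.
Mass of K per formula unit: 0.69 × 39.098 = 26.978 g.
Weight fraction K = 26.978 / 273.334 = 0.0987.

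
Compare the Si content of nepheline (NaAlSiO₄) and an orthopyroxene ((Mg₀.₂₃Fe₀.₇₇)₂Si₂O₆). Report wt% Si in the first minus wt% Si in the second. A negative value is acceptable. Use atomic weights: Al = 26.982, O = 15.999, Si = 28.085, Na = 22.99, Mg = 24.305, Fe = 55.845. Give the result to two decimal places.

-2.76 percentage points

Si in NaAlSiO₄: molar mass 142.053 g/mol; 1×28.085 = 28.085 g → 19.77 wt%.
Si in (Mg₀.₂₃Fe₀.₇₇)₂Si₂O₆: molar mass 249.346 g/mol; 2×28.085 = 56.170 g → 22.53 wt%.
Difference = 19.77 − 22.53 = -2.76 percentage points.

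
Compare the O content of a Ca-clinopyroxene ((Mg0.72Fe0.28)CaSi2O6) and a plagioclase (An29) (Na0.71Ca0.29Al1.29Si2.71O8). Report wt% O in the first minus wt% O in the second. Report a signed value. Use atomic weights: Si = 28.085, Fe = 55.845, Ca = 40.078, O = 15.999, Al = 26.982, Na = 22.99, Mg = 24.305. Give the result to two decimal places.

-5.37 percentage points

O in (Mg0.72Fe0.28)CaSi2O6: molar mass 225.378 g/mol; 6×15.999 = 95.994 g → 42.59 wt%.
O in Na0.71Ca0.29Al1.29Si2.71O8: molar mass 266.855 g/mol; 8×15.999 = 127.992 g → 47.96 wt%.
Difference = 42.59 − 47.96 = -5.37 percentage points.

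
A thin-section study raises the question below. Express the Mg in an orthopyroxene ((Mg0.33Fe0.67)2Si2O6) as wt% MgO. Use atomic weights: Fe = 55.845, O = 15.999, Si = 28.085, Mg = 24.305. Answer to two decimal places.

10.95 wt%

M((Mg0.33Fe0.67)2Si2O6) = 243.038 g/mol; M(MgO) = 40.304 g/mol.
Moles MgO per formula unit = 0.66 Mg ÷ 1 = 0.6600.
MgO fraction = (0.6600 × 40.304) / 243.038 = 26.601/243.038 = 0.1095.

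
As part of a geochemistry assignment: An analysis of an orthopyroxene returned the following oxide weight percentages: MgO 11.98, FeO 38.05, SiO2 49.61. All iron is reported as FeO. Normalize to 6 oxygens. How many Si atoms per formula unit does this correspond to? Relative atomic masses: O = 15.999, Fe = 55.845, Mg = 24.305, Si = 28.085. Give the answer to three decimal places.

MgO: 11.98/40.304 = 0.29724 mol → 0.29724 mol Mg, 0.29724 mol O.
FeO: 38.05/71.844 = 0.52962 mol → 0.52962 mol Fe, 0.52962 mol O.
SiO2: 49.61/60.083 = 0.82569 mol → 0.82569 mol Si, 1.65138 mol O.
Total oxygen = 2.47824 mol. Normalization factor = 6/2.47824 = 2.42107.
Si per 6 O = 0.82569 × 2.42107 = 1.999.

1.999 Si apfu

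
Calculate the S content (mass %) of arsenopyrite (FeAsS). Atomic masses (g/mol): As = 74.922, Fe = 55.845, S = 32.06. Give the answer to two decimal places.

Formula mass = 1×55.845 + 1×74.922 + 1×32.06 = 162.827 g/mol, of which 32.060 g is S.
So S makes up 32.060/162.827 = 0.1969 of the mass, i.e. 19.69%.

19.69 mass %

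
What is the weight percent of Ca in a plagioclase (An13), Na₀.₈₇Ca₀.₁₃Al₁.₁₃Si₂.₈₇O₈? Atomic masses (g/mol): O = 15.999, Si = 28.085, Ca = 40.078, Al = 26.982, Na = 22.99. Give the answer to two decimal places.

Molar mass of Na₀.₈₇Ca₀.₁₃Al₁.₁₃Si₂.₈₇O₈: 0.87·22.99 + 0.13·40.078 + 1.13·26.982 + 2.87·28.085 + 8·15.999 = 264.297 g/mol.
Mass of Ca per formula unit: 0.13 × 40.078 = 5.210 g.
Weight fraction Ca = 5.210 / 264.297 = 0.0197.

1.97 wt%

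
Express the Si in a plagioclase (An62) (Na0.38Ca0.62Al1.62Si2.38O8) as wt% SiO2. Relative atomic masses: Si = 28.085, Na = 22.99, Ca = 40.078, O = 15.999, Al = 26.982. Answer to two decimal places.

52.55 wt%

M(Na0.38Ca0.62Al1.62Si2.38O8) = 272.130 g/mol; M(SiO2) = 60.083 g/mol.
Moles SiO2 per formula unit = 2.38 Si ÷ 1 = 2.3800.
SiO2 fraction = (2.3800 × 60.083) / 272.130 = 142.998/272.130 = 0.5255.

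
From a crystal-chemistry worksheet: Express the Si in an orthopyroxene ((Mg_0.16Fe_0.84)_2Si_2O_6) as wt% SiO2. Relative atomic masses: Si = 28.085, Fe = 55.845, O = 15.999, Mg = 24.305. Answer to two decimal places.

47.35 wt%

Formula mass = 253.761 g/mol.
2 Si → 2.0000 mol SiO2 per formula unit; M(SiO2) = 60.083, so SiO2 mass = 120.166 g.
120.166/253.761 × 100 = 47.35 wt%.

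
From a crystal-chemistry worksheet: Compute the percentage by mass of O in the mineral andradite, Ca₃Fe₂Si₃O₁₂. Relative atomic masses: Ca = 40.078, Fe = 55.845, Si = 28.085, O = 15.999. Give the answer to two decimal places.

Molar mass of Ca₃Fe₂Si₃O₁₂: 3*40.078 + 2*55.845 + 3*28.085 + 12*15.999 = 508.167 g/mol.
Mass of O per formula unit: 12 × 15.999 = 191.988 g.
Weight fraction O = 191.988 / 508.167 = 0.3778.

37.78 mass %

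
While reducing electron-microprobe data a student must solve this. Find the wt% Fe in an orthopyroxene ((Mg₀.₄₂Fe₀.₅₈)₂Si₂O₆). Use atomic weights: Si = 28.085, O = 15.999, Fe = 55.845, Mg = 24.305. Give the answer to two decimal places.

27.29 weight percent

Molar mass of (Mg₀.₄₂Fe₀.₅₈)₂Si₂O₆: 0.84*24.305 + 1.16*55.845 + 2*28.085 + 6*15.999 = 237.360 g/mol.
Mass of Fe per formula unit: 1.16 × 55.845 = 64.780 g.
Weight fraction Fe = 64.780 / 237.360 = 0.2729.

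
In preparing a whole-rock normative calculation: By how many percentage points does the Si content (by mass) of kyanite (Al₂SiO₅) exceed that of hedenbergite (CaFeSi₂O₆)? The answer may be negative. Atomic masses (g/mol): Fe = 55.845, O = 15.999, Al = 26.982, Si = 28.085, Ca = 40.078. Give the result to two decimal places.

-5.31 percentage points

First mineral: 28.085 g Si in 162.044 g formula = 17.33 wt% Si.
Second mineral: 56.170 g Si in 248.087 g formula = 22.64 wt% Si.
17.33% − 22.64% gives a difference of -5.31 percentage points.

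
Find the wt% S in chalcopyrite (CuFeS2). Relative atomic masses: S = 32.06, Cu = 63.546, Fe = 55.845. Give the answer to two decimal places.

M(CuFeS2) = 183.511 g/mol.
S contributes 2 × 32.06 = 64.120 g per mole.
64.120/183.511 = 0.3494 → 34.94%.

34.94 weight percent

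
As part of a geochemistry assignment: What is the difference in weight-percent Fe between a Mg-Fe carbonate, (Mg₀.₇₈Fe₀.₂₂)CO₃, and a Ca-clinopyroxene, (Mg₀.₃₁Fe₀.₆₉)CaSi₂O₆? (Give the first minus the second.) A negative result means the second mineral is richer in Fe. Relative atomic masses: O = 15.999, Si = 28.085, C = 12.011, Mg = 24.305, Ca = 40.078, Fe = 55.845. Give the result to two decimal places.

-2.71 percentage points

Fe in (Mg₀.₇₈Fe₀.₂₂)CO₃: molar mass 91.252 g/mol; 0.22×55.845 = 12.286 g → 13.46 wt%.
Fe in (Mg₀.₃₁Fe₀.₆₉)CaSi₂O₆: molar mass 238.310 g/mol; 0.69×55.845 = 38.533 g → 16.17 wt%.
Difference = 13.46 − 16.17 = -2.71 percentage points.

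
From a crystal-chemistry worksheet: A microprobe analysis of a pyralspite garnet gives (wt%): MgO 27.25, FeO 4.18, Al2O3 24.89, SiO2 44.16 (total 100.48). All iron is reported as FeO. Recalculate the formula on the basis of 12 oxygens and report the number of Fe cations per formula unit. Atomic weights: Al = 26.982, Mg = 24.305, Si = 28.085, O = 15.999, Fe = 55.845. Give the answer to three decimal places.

27.25 wt% MgO ÷ 40.304 g/mol = 0.67611 mol, giving 0.67611 Mg and 0.67611 O.
4.18 wt% FeO ÷ 71.844 g/mol = 0.05818 mol, giving 0.05818 Fe and 0.05818 O.
24.89 wt% Al2O3 ÷ 101.961 g/mol = 0.24411 mol, giving 0.48822 Al and 0.73233 O.
44.16 wt% SiO2 ÷ 60.083 g/mol = 0.73498 mol, giving 0.73498 Si and 1.46996 O.
Oxygen sums to 2.93658; scaling by 12/2.93658 = 4.08639 puts the formula on 12 O.
Fe: 0.05818 × 4.08639 = 0.238 atoms per formula unit.

0.238 Fe apfu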